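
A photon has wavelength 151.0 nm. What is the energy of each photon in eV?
8.2109 eV

Using E = hf = hc/λ:

E = hc/λ = (6.626×10⁻³⁴ J·s)(3×10⁸ m/s) / (151.0×10⁻⁹ m)
E = 8.2109 eV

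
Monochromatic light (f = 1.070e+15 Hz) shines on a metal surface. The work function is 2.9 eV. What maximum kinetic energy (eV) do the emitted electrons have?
1.5252 eV

Using Einstein's photoelectric equation: KE_max = hf - φ

First, calculate the photon energy:
E_photon = hf = (6.626×10⁻³⁴ J·s)(1.070e+15 Hz)
E_photon = 4.4252 eV

Then, the maximum kinetic energy:
KE_max = E_photon - φ = 4.4252 eV - 2.9 eV = 1.5252 eV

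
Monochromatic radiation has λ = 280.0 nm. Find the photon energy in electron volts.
4.4280 eV

Using E = hf = hc/λ:

E = hc/λ = (6.626×10⁻³⁴ J·s)(3×10⁸ m/s) / (280.0×10⁻⁹ m)
E = 4.4280 eV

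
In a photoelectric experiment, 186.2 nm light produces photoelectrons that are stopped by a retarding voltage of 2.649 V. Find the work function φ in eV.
4.01 eV

The stopping potential gives the maximum kinetic energy: KE_max = eV_s = 2.649 eV

From Einstein's photoelectric equation: KE_max = hc/λ - φ
Rearranging: φ = hc/λ - KE_max

Calculate photon energy:
E_photon = hc/λ = (6.626×10⁻³⁴ J·s)(3×10⁸ m/s) / (186.2×10⁻⁹ m) = 6.6587 eV

Therefore:
φ = 6.6587 - 2.649 = 4.01 eV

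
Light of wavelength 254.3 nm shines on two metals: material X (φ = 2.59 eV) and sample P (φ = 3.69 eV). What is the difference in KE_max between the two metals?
1.1000 eV

Using KE_max = hc/λ - φ for each metal:

Photon energy: E = hc/λ = 4.8755 eV

For material X (φ₁ = 2.59 eV):
KE₁ = E - φ₁ = 4.8755 - 2.59 = 2.2855 eV

For sample P (φ₂ = 3.69 eV):
KE₂ = E - φ₂ = 4.8755 - 3.69 = 1.1855 eV

Difference:
ΔKE = KE₁ - KE₂ = 2.2855 - 1.1855 = 1.1000 eV

Note: The difference equals the difference in work functions: 3.69 - 2.59 = 1.10 eV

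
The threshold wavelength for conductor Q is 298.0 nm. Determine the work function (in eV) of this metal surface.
4.16 eV

At the threshold wavelength, photon energy equals work function:
φ = hc/λ₀

Calculating:
φ = (6.626×10⁻³⁴ J·s)(3×10⁸ m/s) / (298.0×10⁻⁹ m)
φ = 4.16 eV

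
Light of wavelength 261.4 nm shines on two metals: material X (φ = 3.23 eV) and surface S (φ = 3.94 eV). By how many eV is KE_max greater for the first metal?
0.7100 eV

Using KE_max = hc/λ - φ for each metal:

Photon energy: E = hc/λ = 4.7431 eV

For material X (φ₁ = 3.23 eV):
KE₁ = E - φ₁ = 4.7431 - 3.23 = 1.5131 eV

For surface S (φ₂ = 3.94 eV):
KE₂ = E - φ₂ = 4.7431 - 3.94 = 0.8031 eV

Difference:
ΔKE = KE₁ - KE₂ = 1.5131 - 0.8031 = 0.7100 eV

Note: The difference equals the difference in work functions: 3.94 - 3.23 = 0.71 eV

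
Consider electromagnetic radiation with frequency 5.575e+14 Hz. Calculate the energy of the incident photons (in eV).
2.3056 eV

Using E = hf:

E = hf = (6.626×10⁻³⁴ J·s)(5.575e+14 Hz)
E = 2.3056 eV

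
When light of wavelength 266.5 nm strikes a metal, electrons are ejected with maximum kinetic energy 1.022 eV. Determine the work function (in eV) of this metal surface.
3.63 eV

From Einstein's photoelectric equation: KE_max = hf - φ = hc/λ - φ

Rearranging for φ:
φ = hc/λ - KE_max

Calculate photon energy:
E_photon = hc/λ = 4.6523 eV

Therefore:
φ = 4.6523 - 1.022 = 3.63 eV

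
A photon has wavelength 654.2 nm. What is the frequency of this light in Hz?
4.5826e+14 Hz

Using the wave equation: c = fλ

Solving for frequency:
f = c/λ = (3×10⁸ m/s) / (654.2×10⁻⁹ m)
f = 4.5826e+14 Hz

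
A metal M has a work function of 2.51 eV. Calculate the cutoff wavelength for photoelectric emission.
493.96 nm

The threshold wavelength is when the photon energy equals the work function:
hc/λ₀ = φ

Solving for λ₀:
λ₀ = hc/φ = (6.626×10⁻³⁴ J·s)(3×10⁸ m/s) / (2.51 eV × 1.602×10⁻¹⁹ J/eV)
λ₀ = 493.96 nm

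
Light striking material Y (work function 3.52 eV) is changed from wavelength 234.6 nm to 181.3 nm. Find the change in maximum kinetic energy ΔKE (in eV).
1.5537 eV

Using Einstein's equation: KE_max = hc/λ - φ

For λ₁ = 234.6 nm:
KE₁ = hc/λ₁ - φ = 5.2849 - 3.52 = 1.7649 eV

For λ₂ = 181.3 nm:
KE₂ = hc/λ₂ - φ = 6.8386 - 3.52 = 3.3186 eV

Change in KE:
ΔKE = KE₂ - KE₁ = 3.3186 - 1.7649 = 1.5537 eV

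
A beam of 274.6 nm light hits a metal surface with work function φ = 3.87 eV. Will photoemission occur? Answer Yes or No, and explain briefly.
Yes

For photoemission, the photon energy must exceed the work function.

Photon energy: E = hc/λ = 4.5151 eV
Work function: φ = 3.87 eV

Since E_photon (4.5151 eV) > φ (3.87 eV), photoemission WILL occur.
The threshold wavelength is λ₀ = hc/φ = 320.4 nm.
Since 274.6 nm < 320.4 nm, the light has sufficient energy.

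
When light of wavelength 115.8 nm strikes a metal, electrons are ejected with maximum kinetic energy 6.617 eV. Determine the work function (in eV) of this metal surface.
4.09 eV

From Einstein's photoelectric equation: KE_max = hf - φ = hc/λ - φ

Rearranging for φ:
φ = hc/λ - KE_max

Calculate photon energy:
E_photon = hc/λ = 10.7068 eV

Therefore:
φ = 10.7068 - 6.617 = 4.09 eV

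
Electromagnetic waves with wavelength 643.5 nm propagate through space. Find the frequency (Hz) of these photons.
4.6588e+14 Hz

Using the wave equation: c = fλ

Solving for frequency:
f = c/λ = (3×10⁸ m/s) / (643.5×10⁻⁹ m)
f = 4.6588e+14 Hz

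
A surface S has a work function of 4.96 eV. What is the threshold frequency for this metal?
1.1993e+15 Hz

The threshold frequency is when the photon energy equals the work function:
hf₀ = φ

Solving for f₀:
f₀ = φ/h = (4.96 eV × 1.602×10⁻¹⁹ J/eV) / (6.626×10⁻³⁴ J·s)
f₀ = 1.1993e+15 Hz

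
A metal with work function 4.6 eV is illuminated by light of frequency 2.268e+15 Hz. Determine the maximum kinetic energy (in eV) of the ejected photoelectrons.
4.7797 eV

Using Einstein's photoelectric equation: KE_max = hf - φ

First, calculate the photon energy:
E_photon = hf = (6.626×10⁻³⁴ J·s)(2.268e+15 Hz)
E_photon = 9.3797 eV

Then, the maximum kinetic energy:
KE_max = E_photon - φ = 9.3797 eV - 4.6 eV = 4.7797 eV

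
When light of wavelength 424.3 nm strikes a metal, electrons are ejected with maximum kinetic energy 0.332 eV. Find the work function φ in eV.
2.59 eV

From Einstein's photoelectric equation: KE_max = hf - φ = hc/λ - φ

Rearranging for φ:
φ = hc/λ - KE_max

Calculate photon energy:
E_photon = hc/λ = 2.9221 eV

Therefore:
φ = 2.9221 - 0.332 = 2.59 eV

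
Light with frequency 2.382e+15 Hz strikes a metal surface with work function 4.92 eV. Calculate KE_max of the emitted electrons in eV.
4.9312 eV

Using Einstein's photoelectric equation: KE_max = hf - φ

First, calculate the photon energy:
E_photon = hf = (6.626×10⁻³⁴ J·s)(2.382e+15 Hz)
E_photon = 9.8512 eV

Then, the maximum kinetic energy:
KE_max = E_photon - φ = 9.8512 eV - 4.92 eV = 4.9312 eV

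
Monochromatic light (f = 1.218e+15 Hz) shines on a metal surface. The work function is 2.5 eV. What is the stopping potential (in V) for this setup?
2.5372 V

The stopping potential V_s satisfies: eV_s = KE_max

First, find KE_max using Einstein's equation:
E_photon = hf = (6.626×10⁻³⁴ J·s)(1.218e+15 Hz) = 5.0372 eV
KE_max = E_photon - φ = 5.0372 - 2.5 = 2.5372 eV

Since eV_s = KE_max:
V_s = KE_max/e = 2.5372 V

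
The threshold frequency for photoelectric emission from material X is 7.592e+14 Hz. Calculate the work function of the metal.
3.14 eV

At the threshold frequency, photon energy equals work function:
φ = hf₀

Calculating:
φ = (6.626×10⁻³⁴ J·s)(7.592e+14 Hz)
φ = 3.14 eV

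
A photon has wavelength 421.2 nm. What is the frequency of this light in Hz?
7.1176e+14 Hz

Using the wave equation: c = fλ

Solving for frequency:
f = c/λ = (3×10⁸ m/s) / (421.2×10⁻⁹ m)
f = 7.1176e+14 Hz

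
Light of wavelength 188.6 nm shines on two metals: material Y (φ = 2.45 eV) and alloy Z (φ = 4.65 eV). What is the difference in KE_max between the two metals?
2.2000 eV

Using KE_max = hc/λ - φ for each metal:

Photon energy: E = hc/λ = 6.5739 eV

For material Y (φ₁ = 2.45 eV):
KE₁ = E - φ₁ = 6.5739 - 2.45 = 4.1239 eV

For alloy Z (φ₂ = 4.65 eV):
KE₂ = E - φ₂ = 6.5739 - 4.65 = 1.9239 eV

Difference:
ΔKE = KE₁ - KE₂ = 4.1239 - 1.9239 = 2.2000 eV

Note: The difference equals the difference in work functions: 4.65 - 2.45 = 2.20 eV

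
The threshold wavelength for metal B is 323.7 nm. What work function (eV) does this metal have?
3.83 eV

At the threshold wavelength, photon energy equals work function:
φ = hc/λ₀

Calculating:
φ = (6.626×10⁻³⁴ J·s)(3×10⁸ m/s) / (323.7×10⁻⁹ m)
φ = 3.83 eV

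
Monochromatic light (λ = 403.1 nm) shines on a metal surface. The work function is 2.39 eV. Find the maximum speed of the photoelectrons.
4.9115e+05 m/s

First, find the maximum kinetic energy:
E_photon = hc/λ = 3.0758 eV
KE_max = E_photon - φ = 3.0758 - 2.39 = 0.6858 eV

Convert to Joules: KE_max = 0.6858 × 1.602×10⁻¹⁹ J = 1.0987e-19 J

Then use KE = ½mv² to find velocity:
v = √(2·KE/m) = √(2 × 1.0987e-19 J / 9.109e-31 kg)
v = 4.9115e+05 m/s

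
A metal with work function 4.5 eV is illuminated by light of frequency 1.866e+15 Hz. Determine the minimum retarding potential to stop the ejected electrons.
3.2172 V

The stopping potential V_s satisfies: eV_s = KE_max

First, find KE_max using Einstein's equation:
E_photon = hf = (6.626×10⁻³⁴ J·s)(1.866e+15 Hz) = 7.7172 eV
KE_max = E_photon - φ = 7.7172 - 4.5 = 3.2172 eV

Since eV_s = KE_max:
V_s = KE_max/e = 3.2172 V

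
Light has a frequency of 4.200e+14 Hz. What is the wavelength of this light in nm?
713.79 nm

Using the wave equation: c = fλ

Solving for wavelength:
λ = c/f = (3×10⁸ m/s) / (4.200e+14 Hz)
λ = 713.79 nm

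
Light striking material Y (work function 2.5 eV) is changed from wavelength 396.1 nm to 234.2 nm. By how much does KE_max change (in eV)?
2.1638 eV

Using Einstein's equation: KE_max = hc/λ - φ

For λ₁ = 396.1 nm:
KE₁ = hc/λ₁ - φ = 3.1301 - 2.5 = 0.6301 eV

For λ₂ = 234.2 nm:
KE₂ = hc/λ₂ - φ = 5.2939 - 2.5 = 2.7939 eV

Change in KE:
ΔKE = KE₂ - KE₁ = 2.7939 - 0.6301 = 2.1638 eV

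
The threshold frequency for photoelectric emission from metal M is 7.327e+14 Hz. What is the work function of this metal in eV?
3.03 eV

At the threshold frequency, photon energy equals work function:
φ = hf₀

Calculating:
φ = (6.626×10⁻³⁴ J·s)(7.327e+14 Hz)
φ = 3.03 eV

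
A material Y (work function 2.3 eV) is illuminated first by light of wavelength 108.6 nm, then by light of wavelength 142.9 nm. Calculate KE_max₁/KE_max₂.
1.4298

Using Einstein's equation: KE_max = hc/λ - φ

For λ₁ = 108.6 nm:
E₁ = hc/λ₁ = 11.4166 eV
KE₁ = E₁ - φ = 11.4166 - 2.3 = 9.1166 eV

For λ₂ = 142.9 nm:
E₂ = hc/λ₂ = 8.6763 eV
KE₂ = E₂ - φ = 8.6763 - 2.3 = 6.3763 eV

Ratio: KE₁/KE₂ = 9.1166/6.3763 = 1.4298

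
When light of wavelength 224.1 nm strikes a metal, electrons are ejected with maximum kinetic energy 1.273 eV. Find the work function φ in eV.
4.26 eV

From Einstein's photoelectric equation: KE_max = hf - φ = hc/λ - φ

Rearranging for φ:
φ = hc/λ - KE_max

Calculate photon energy:
E_photon = hc/λ = 5.5325 eV

Therefore:
φ = 5.5325 - 1.273 = 4.26 eV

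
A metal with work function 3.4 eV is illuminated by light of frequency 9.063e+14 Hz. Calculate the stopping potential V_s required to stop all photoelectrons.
0.3482 V

The stopping potential V_s satisfies: eV_s = KE_max

First, find KE_max using Einstein's equation:
E_photon = hf = (6.626×10⁻³⁴ J·s)(9.063e+14 Hz) = 3.7482 eV
KE_max = E_photon - φ = 3.7482 - 3.4 = 0.3482 eV

Since eV_s = KE_max:
V_s = KE_max/e = 0.3482 V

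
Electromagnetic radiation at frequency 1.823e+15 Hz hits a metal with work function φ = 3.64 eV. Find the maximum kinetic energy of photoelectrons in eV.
3.8993 eV

Using Einstein's photoelectric equation: KE_max = hf - φ

First, calculate the photon energy:
E_photon = hf = (6.626×10⁻³⁴ J·s)(1.823e+15 Hz)
E_photon = 7.5393 eV

Then, the maximum kinetic energy:
KE_max = E_photon - φ = 7.5393 eV - 3.64 eV = 3.8993 eV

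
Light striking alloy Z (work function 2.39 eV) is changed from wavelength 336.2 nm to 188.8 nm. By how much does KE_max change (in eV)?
2.8791 eV

Using Einstein's equation: KE_max = hc/λ - φ

For λ₁ = 336.2 nm:
KE₁ = hc/λ₁ - φ = 3.6878 - 2.39 = 1.2978 eV

For λ₂ = 188.8 nm:
KE₂ = hc/λ₂ - φ = 6.5670 - 2.39 = 4.1770 eV

Change in KE:
ΔKE = KE₂ - KE₁ = 4.1770 - 1.2978 = 2.8791 eV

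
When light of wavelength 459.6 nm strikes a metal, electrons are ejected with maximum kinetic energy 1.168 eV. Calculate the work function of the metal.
1.53 eV

From Einstein's photoelectric equation: KE_max = hf - φ = hc/λ - φ

Rearranging for φ:
φ = hc/λ - KE_max

Calculate photon energy:
E_photon = hc/λ = 2.6977 eV

Therefore:
φ = 2.6977 - 1.168 = 1.53 eV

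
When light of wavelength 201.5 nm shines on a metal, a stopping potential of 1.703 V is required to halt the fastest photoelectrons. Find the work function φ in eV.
4.45 eV

The stopping potential gives the maximum kinetic energy: KE_max = eV_s = 1.703 eV

From Einstein's photoelectric equation: KE_max = hc/λ - φ
Rearranging: φ = hc/λ - KE_max

Calculate photon energy:
E_photon = hc/λ = (6.626×10⁻³⁴ J·s)(3×10⁸ m/s) / (201.5×10⁻⁹ m) = 6.1531 eV

Therefore:
φ = 6.1531 - 1.703 = 4.45 eV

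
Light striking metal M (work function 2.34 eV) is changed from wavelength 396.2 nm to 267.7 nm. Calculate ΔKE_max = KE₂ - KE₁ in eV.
1.5021 eV

Using Einstein's equation: KE_max = hc/λ - φ

For λ₁ = 396.2 nm:
KE₁ = hc/λ₁ - φ = 3.1293 - 2.34 = 0.7893 eV

For λ₂ = 267.7 nm:
KE₂ = hc/λ₂ - φ = 4.6315 - 2.34 = 2.2915 eV

Change in KE:
ΔKE = KE₂ - KE₁ = 2.2915 - 0.7893 = 1.5021 eV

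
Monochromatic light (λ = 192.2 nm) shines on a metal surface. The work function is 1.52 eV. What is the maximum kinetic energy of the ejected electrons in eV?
4.9308 eV

Using Einstein's photoelectric equation: KE_max = hf - φ = hc/λ - φ

First, calculate the photon energy:
E_photon = hc/λ = (6.626×10⁻³⁴ J·s)(3×10⁸ m/s) / (192.2×10⁻⁹ m)
E_photon = 6.4508 eV

Then, the maximum kinetic energy:
KE_max = E_photon - φ = 6.4508 eV - 1.52 eV = 4.9308 eV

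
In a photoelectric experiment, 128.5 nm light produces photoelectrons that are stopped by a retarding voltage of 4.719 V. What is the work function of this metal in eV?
4.93 eV

The stopping potential gives the maximum kinetic energy: KE_max = eV_s = 4.719 eV

From Einstein's photoelectric equation: KE_max = hc/λ - φ
Rearranging: φ = hc/λ - KE_max

Calculate photon energy:
E_photon = hc/λ = (6.626×10⁻³⁴ J·s)(3×10⁸ m/s) / (128.5×10⁻⁹ m) = 9.6486 eV

Therefore:
φ = 9.6486 - 4.719 = 4.93 eV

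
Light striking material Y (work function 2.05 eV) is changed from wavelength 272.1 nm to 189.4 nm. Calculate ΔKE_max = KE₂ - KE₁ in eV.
1.9896 eV

Using Einstein's equation: KE_max = hc/λ - φ

For λ₁ = 272.1 nm:
KE₁ = hc/λ₁ - φ = 4.5566 - 2.05 = 2.5066 eV

For λ₂ = 189.4 nm:
KE₂ = hc/λ₂ - φ = 6.5462 - 2.05 = 4.4962 eV

Change in KE:
ΔKE = KE₂ - KE₁ = 4.4962 - 2.5066 = 1.9896 eV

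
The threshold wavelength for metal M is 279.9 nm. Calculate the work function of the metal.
4.43 eV

At the threshold wavelength, photon energy equals work function:
φ = hc/λ₀

Calculating:
φ = (6.626×10⁻³⁴ J·s)(3×10⁸ m/s) / (279.9×10⁻⁹ m)
φ = 4.43 eV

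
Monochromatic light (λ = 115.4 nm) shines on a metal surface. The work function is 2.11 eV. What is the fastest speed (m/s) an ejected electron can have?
1.7427e+06 m/s

First, find the maximum kinetic energy:
E_photon = hc/λ = 10.7439 eV
KE_max = E_photon - φ = 10.7439 - 2.11 = 8.6339 eV

Convert to Joules: KE_max = 8.6339 × 1.602×10⁻¹⁹ J = 1.3833e-18 J

Then use KE = ½mv² to find velocity:
v = √(2·KE/m) = √(2 × 1.3833e-18 J / 9.109e-31 kg)
v = 1.7427e+06 m/s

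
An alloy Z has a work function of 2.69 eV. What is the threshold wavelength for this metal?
460.91 nm

The threshold wavelength is when the photon energy equals the work function:
hc/λ₀ = φ

Solving for λ₀:
λ₀ = hc/φ = (6.626×10⁻³⁴ J·s)(3×10⁸ m/s) / (2.69 eV × 1.602×10⁻¹⁹ J/eV)
λ₀ = 460.91 nm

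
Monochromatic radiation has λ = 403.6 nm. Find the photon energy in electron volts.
3.0720 eV

Using E = hf = hc/λ:

E = hc/λ = (6.626×10⁻³⁴ J·s)(3×10⁸ m/s) / (403.6×10⁻⁹ m)
E = 3.0720 eV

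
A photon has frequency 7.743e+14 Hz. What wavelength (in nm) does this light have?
387.18 nm

Using the wave equation: c = fλ

Solving for wavelength:
λ = c/f = (3×10⁸ m/s) / (7.743e+14 Hz)
λ = 387.18 nm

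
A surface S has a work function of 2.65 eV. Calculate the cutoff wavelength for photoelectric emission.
467.86 nm

The threshold wavelength is when the photon energy equals the work function:
hc/λ₀ = φ

Solving for λ₀:
λ₀ = hc/φ = (6.626×10⁻³⁴ J·s)(3×10⁸ m/s) / (2.65 eV × 1.602×10⁻¹⁹ J/eV)
λ₀ = 467.86 nm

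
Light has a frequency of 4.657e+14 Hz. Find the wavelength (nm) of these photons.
643.75 nm

Using the wave equation: c = fλ

Solving for wavelength:
λ = c/f = (3×10⁸ m/s) / (4.657e+14 Hz)
λ = 643.75 nm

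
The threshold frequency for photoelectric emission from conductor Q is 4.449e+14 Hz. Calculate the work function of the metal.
1.84 eV

At the threshold frequency, photon energy equals work function:
φ = hf₀

Calculating:
φ = (6.626×10⁻³⁴ J·s)(4.449e+14 Hz)
φ = 1.84 eV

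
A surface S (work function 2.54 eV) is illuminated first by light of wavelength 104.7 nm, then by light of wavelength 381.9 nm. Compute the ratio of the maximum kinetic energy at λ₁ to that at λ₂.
13.1659

Using Einstein's equation: KE_max = hc/λ - φ

For λ₁ = 104.7 nm:
E₁ = hc/λ₁ = 11.8419 eV
KE₁ = E₁ - φ = 11.8419 - 2.54 = 9.3019 eV

For λ₂ = 381.9 nm:
E₂ = hc/λ₂ = 3.2465 eV
KE₂ = E₂ - φ = 3.2465 - 2.54 = 0.7065 eV

Ratio: KE₁/KE₂ = 9.3019/0.7065 = 13.1659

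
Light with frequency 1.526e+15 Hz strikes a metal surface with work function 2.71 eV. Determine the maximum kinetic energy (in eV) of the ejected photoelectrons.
3.6010 eV

Using Einstein's photoelectric equation: KE_max = hf - φ

First, calculate the photon energy:
E_photon = hf = (6.626×10⁻³⁴ J·s)(1.526e+15 Hz)
E_photon = 6.3110 eV

Then, the maximum kinetic energy:
KE_max = E_photon - φ = 6.3110 eV - 2.71 eV = 3.6010 eV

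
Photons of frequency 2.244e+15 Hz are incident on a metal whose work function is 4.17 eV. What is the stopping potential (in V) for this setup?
5.1104 V

The stopping potential V_s satisfies: eV_s = KE_max

First, find KE_max using Einstein's equation:
E_photon = hf = (6.626×10⁻³⁴ J·s)(2.244e+15 Hz) = 9.2804 eV
KE_max = E_photon - φ = 9.2804 - 4.17 = 5.1104 eV

Since eV_s = KE_max:
V_s = KE_max/e = 5.1104 V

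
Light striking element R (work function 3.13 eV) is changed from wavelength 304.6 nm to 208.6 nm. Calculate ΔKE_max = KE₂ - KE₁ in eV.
1.8732 eV

Using Einstein's equation: KE_max = hc/λ - φ

For λ₁ = 304.6 nm:
KE₁ = hc/λ₁ - φ = 4.0704 - 3.13 = 0.9404 eV

For λ₂ = 208.6 nm:
KE₂ = hc/λ₂ - φ = 5.9436 - 3.13 = 2.8136 eV

Change in KE:
ΔKE = KE₂ - KE₁ = 2.8136 - 0.9404 = 1.8732 eV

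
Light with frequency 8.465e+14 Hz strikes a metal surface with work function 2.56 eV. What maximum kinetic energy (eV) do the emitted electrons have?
0.9408 eV

Using Einstein's photoelectric equation: KE_max = hf - φ

First, calculate the photon energy:
E_photon = hf = (6.626×10⁻³⁴ J·s)(8.465e+14 Hz)
E_photon = 3.5008 eV

Then, the maximum kinetic energy:
KE_max = E_photon - φ = 3.5008 eV - 2.56 eV = 0.9408 eV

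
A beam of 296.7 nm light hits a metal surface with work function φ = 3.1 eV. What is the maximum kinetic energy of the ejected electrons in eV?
1.0788 eV

Using Einstein's photoelectric equation: KE_max = hf - φ = hc/λ - φ

First, calculate the photon energy:
E_photon = hc/λ = (6.626×10⁻³⁴ J·s)(3×10⁸ m/s) / (296.7×10⁻⁹ m)
E_photon = 4.1788 eV

Then, the maximum kinetic energy:
KE_max = E_photon - φ = 4.1788 eV - 3.1 eV = 1.0788 eV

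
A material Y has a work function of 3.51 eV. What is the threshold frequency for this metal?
8.4871e+14 Hz

The threshold frequency is when the photon energy equals the work function:
hf₀ = φ

Solving for f₀:
f₀ = φ/h = (3.51 eV × 1.602×10⁻¹⁹ J/eV) / (6.626×10⁻³⁴ J·s)
f₀ = 8.4871e+14 Hz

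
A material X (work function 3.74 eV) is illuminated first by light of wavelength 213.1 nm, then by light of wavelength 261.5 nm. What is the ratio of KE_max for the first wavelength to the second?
2.0755

Using Einstein's equation: KE_max = hc/λ - φ

For λ₁ = 213.1 nm:
E₁ = hc/λ₁ = 5.8181 eV
KE₁ = E₁ - φ = 5.8181 - 3.74 = 2.0781 eV

For λ₂ = 261.5 nm:
E₂ = hc/λ₂ = 4.7413 eV
KE₂ = E₂ - φ = 4.7413 - 3.74 = 1.0013 eV

Ratio: KE₁/KE₂ = 2.0781/1.0013 = 2.0755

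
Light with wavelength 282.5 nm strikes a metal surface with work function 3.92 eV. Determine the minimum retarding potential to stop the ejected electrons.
0.4688 V

The stopping potential V_s satisfies: eV_s = KE_max

First, find KE_max using Einstein's equation:
E_photon = hc/λ = 4.3888 eV
KE_max = E_photon - φ = 4.3888 - 3.92 = 0.4688 eV

Since eV_s = KE_max:
V_s = KE_max/e = 0.4688 V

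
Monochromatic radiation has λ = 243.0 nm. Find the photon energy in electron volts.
5.1022 eV

Using E = hf = hc/λ:

E = hc/λ = (6.626×10⁻³⁴ J·s)(3×10⁸ m/s) / (243.0×10⁻⁹ m)
E = 5.1022 eV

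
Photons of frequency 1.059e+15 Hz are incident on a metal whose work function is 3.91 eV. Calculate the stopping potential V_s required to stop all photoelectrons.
0.4697 V

The stopping potential V_s satisfies: eV_s = KE_max

First, find KE_max using Einstein's equation:
E_photon = hf = (6.626×10⁻³⁴ J·s)(1.059e+15 Hz) = 4.3797 eV
KE_max = E_photon - φ = 4.3797 - 3.91 = 0.4697 eV

Since eV_s = KE_max:
V_s = KE_max/e = 0.4697 V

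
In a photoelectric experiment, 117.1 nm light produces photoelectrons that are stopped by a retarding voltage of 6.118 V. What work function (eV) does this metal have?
4.47 eV

The stopping potential gives the maximum kinetic energy: KE_max = eV_s = 6.118 eV

From Einstein's photoelectric equation: KE_max = hc/λ - φ
Rearranging: φ = hc/λ - KE_max

Calculate photon energy:
E_photon = hc/λ = (6.626×10⁻³⁴ J·s)(3×10⁸ m/s) / (117.1×10⁻⁹ m) = 10.5879 eV

Therefore:
φ = 10.5879 - 6.118 = 4.47 eV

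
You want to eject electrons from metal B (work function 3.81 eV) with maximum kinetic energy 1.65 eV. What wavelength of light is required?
227.08 nm

From Einstein's equation: KE_max = hc/λ - φ

Rearranging for λ:
hc/λ = KE_max + φ
λ = hc/(KE_max + φ)

Required photon energy:
E_photon = KE_max + φ = 1.65 + 3.81 = 5.46 eV

Required wavelength:
λ = hc/E_photon = (6.626×10⁻³⁴)(3×10⁸) / (5.46 × 1.602×10⁻¹⁹)
λ = 227.08 nm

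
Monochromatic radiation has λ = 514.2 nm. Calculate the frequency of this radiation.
5.8303e+14 Hz

Using the wave equation: c = fλ

Solving for frequency:
f = c/λ = (3×10⁸ m/s) / (514.2×10⁻⁹ m)
f = 5.8303e+14 Hz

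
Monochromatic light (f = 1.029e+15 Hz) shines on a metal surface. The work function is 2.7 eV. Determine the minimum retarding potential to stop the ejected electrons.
1.5556 V

The stopping potential V_s satisfies: eV_s = KE_max

First, find KE_max using Einstein's equation:
E_photon = hf = (6.626×10⁻³⁴ J·s)(1.029e+15 Hz) = 4.2556 eV
KE_max = E_photon - φ = 4.2556 - 2.7 = 1.5556 eV

Since eV_s = KE_max:
V_s = KE_max/e = 1.5556 V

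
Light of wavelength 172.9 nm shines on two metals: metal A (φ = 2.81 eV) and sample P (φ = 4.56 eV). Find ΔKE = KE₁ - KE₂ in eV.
1.7500 eV

Using KE_max = hc/λ - φ for each metal:

Photon energy: E = hc/λ = 7.1709 eV

For metal A (φ₁ = 2.81 eV):
KE₁ = E - φ₁ = 7.1709 - 2.81 = 4.3609 eV

For sample P (φ₂ = 4.56 eV):
KE₂ = E - φ₂ = 7.1709 - 4.56 = 2.6109 eV

Difference:
ΔKE = KE₁ - KE₂ = 4.3609 - 2.6109 = 1.7500 eV

Note: The difference equals the difference in work functions: 4.56 - 2.81 = 1.75 eV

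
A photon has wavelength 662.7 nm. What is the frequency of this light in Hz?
4.5238e+14 Hz

Using the wave equation: c = fλ

Solving for frequency:
f = c/λ = (3×10⁸ m/s) / (662.7×10⁻⁹ m)
f = 4.5238e+14 Hz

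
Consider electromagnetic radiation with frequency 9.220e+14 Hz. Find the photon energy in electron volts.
3.8131 eV

Using E = hf:

E = hf = (6.626×10⁻³⁴ J·s)(9.220e+14 Hz)
E = 3.8131 eV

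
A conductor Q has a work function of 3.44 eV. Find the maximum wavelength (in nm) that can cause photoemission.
360.42 nm

The threshold wavelength is when the photon energy equals the work function:
hc/λ₀ = φ

Solving for λ₀:
λ₀ = hc/φ = (6.626×10⁻³⁴ J·s)(3×10⁸ m/s) / (3.44 eV × 1.602×10⁻¹⁹ J/eV)
λ₀ = 360.42 nm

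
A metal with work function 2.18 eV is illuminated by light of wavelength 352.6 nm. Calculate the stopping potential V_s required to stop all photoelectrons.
1.3363 V

The stopping potential V_s satisfies: eV_s = KE_max

First, find KE_max using Einstein's equation:
E_photon = hc/λ = 3.5163 eV
KE_max = E_photon - φ = 3.5163 - 2.18 = 1.3363 eV

Since eV_s = KE_max:
V_s = KE_max/e = 1.3363 V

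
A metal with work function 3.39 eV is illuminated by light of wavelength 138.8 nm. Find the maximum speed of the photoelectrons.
1.3963e+06 m/s

First, find the maximum kinetic energy:
E_photon = hc/λ = 8.9326 eV
KE_max = E_photon - φ = 8.9326 - 3.39 = 5.5426 eV

Convert to Joules: KE_max = 5.5426 × 1.602×10⁻¹⁹ J = 8.8802e-19 J

Then use KE = ½mv² to find velocity:
v = √(2·KE/m) = √(2 × 8.8802e-19 J / 9.109e-31 kg)
v = 1.3963e+06 m/s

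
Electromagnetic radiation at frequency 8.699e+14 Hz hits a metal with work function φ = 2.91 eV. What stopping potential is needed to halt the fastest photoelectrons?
0.6876 V

The stopping potential V_s satisfies: eV_s = KE_max

First, find KE_max using Einstein's equation:
E_photon = hf = (6.626×10⁻³⁴ J·s)(8.699e+14 Hz) = 3.5976 eV
KE_max = E_photon - φ = 3.5976 - 2.91 = 0.6876 eV

Since eV_s = KE_max:
V_s = KE_max/e = 0.6876 V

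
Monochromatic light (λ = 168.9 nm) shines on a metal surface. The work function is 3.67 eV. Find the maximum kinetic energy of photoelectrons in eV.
3.6707 eV

Using Einstein's photoelectric equation: KE_max = hf - φ = hc/λ - φ

First, calculate the photon energy:
E_photon = hc/λ = (6.626×10⁻³⁴ J·s)(3×10⁸ m/s) / (168.9×10⁻⁹ m)
E_photon = 7.3407 eV

Then, the maximum kinetic energy:
KE_max = E_photon - φ = 7.3407 eV - 3.67 eV = 3.6707 eV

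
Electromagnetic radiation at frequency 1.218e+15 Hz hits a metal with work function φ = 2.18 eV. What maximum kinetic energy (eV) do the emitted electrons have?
2.8572 eV

Using Einstein's photoelectric equation: KE_max = hf - φ

First, calculate the photon energy:
E_photon = hf = (6.626×10⁻³⁴ J·s)(1.218e+15 Hz)
E_photon = 5.0372 eV

Then, the maximum kinetic energy:
KE_max = E_photon - φ = 5.0372 eV - 2.18 eV = 2.8572 eV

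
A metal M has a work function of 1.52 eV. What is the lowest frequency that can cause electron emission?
3.6753e+14 Hz

The threshold frequency is when the photon energy equals the work function:
hf₀ = φ

Solving for f₀:
f₀ = φ/h = (1.52 eV × 1.602×10⁻¹⁹ J/eV) / (6.626×10⁻³⁴ J·s)
f₀ = 3.6753e+14 Hz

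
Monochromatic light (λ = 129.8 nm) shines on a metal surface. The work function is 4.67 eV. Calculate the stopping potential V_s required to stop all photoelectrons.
4.8819 V

The stopping potential V_s satisfies: eV_s = KE_max

First, find KE_max using Einstein's equation:
E_photon = hc/λ = 9.5519 eV
KE_max = E_photon - φ = 9.5519 - 4.67 = 4.8819 eV

Since eV_s = KE_max:
V_s = KE_max/e = 4.8819 V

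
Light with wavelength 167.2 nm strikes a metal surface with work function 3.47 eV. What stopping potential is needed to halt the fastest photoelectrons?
3.9453 V

The stopping potential V_s satisfies: eV_s = KE_max

First, find KE_max using Einstein's equation:
E_photon = hc/λ = 7.4153 eV
KE_max = E_photon - φ = 7.4153 - 3.47 = 3.9453 eV

Since eV_s = KE_max:
V_s = KE_max/e = 3.9453 V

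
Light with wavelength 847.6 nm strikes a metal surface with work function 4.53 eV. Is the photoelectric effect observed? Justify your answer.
No

For photoemission, the photon energy must exceed the work function.

Photon energy: E = hc/λ = 1.4628 eV
Work function: φ = 4.53 eV

Since E_photon (1.4628 eV) < φ (4.53 eV), photoemission will NOT occur.
The threshold wavelength is λ₀ = hc/φ = 273.7 nm.
Since 847.6 nm > 273.7 nm, the photons lack sufficient energy.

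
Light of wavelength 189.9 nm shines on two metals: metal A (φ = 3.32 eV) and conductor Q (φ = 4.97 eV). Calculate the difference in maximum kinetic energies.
1.6500 eV

Using KE_max = hc/λ - φ for each metal:

Photon energy: E = hc/λ = 6.5289 eV

For metal A (φ₁ = 3.32 eV):
KE₁ = E - φ₁ = 6.5289 - 3.32 = 3.2089 eV

For conductor Q (φ₂ = 4.97 eV):
KE₂ = E - φ₂ = 6.5289 - 4.97 = 1.5589 eV

Difference:
ΔKE = KE₁ - KE₂ = 3.2089 - 1.5589 = 1.6500 eV

Note: The difference equals the difference in work functions: 4.97 - 3.32 = 1.65 eV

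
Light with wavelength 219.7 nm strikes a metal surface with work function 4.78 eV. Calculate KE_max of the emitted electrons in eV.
0.8633 eV

Using Einstein's photoelectric equation: KE_max = hf - φ = hc/λ - φ

First, calculate the photon energy:
E_photon = hc/λ = (6.626×10⁻³⁴ J·s)(3×10⁸ m/s) / (219.7×10⁻⁹ m)
E_photon = 5.6433 eV

Then, the maximum kinetic energy:
KE_max = E_photon - φ = 5.6433 eV - 4.78 eV = 0.8633 eV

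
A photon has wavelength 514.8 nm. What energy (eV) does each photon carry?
2.4084 eV

Using E = hf = hc/λ:

E = hc/λ = (6.626×10⁻³⁴ J·s)(3×10⁸ m/s) / (514.8×10⁻⁹ m)
E = 2.4084 eV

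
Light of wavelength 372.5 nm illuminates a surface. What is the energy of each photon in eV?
3.3284 eV

Using E = hf = hc/λ:

E = hc/λ = (6.626×10⁻³⁴ J·s)(3×10⁸ m/s) / (372.5×10⁻⁹ m)
E = 3.3284 eV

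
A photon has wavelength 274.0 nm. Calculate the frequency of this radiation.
1.0941e+15 Hz

Using the wave equation: c = fλ

Solving for frequency:
f = c/λ = (3×10⁸ m/s) / (274.0×10⁻⁹ m)
f = 1.0941e+15 Hz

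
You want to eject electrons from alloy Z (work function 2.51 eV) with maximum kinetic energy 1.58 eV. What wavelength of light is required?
303.14 nm

From Einstein's equation: KE_max = hc/λ - φ

Rearranging for λ:
hc/λ = KE_max + φ
λ = hc/(KE_max + φ)

Required photon energy:
E_photon = KE_max + φ = 1.58 + 2.51 = 4.09 eV

Required wavelength:
λ = hc/E_photon = (6.626×10⁻³⁴)(3×10⁸) / (4.09 × 1.602×10⁻¹⁹)
λ = 303.14 nm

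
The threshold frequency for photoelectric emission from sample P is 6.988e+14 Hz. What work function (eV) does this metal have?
2.89 eV

At the threshold frequency, photon energy equals work function:
φ = hf₀

Calculating:
φ = (6.626×10⁻³⁴ J·s)(6.988e+14 Hz)
φ = 2.89 eV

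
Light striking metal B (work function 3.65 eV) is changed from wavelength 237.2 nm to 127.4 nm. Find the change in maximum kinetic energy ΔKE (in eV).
4.5049 eV

Using Einstein's equation: KE_max = hc/λ - φ

For λ₁ = 237.2 nm:
KE₁ = hc/λ₁ - φ = 5.2270 - 3.65 = 1.5770 eV

For λ₂ = 127.4 nm:
KE₂ = hc/λ₂ - φ = 9.7319 - 3.65 = 6.0819 eV

Change in KE:
ΔKE = KE₂ - KE₁ = 6.0819 - 1.5770 = 4.5049 eV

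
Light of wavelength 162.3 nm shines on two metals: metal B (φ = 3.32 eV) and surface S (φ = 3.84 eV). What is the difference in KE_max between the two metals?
0.5200 eV

Using KE_max = hc/λ - φ for each metal:

Photon energy: E = hc/λ = 7.6392 eV

For metal B (φ₁ = 3.32 eV):
KE₁ = E - φ₁ = 7.6392 - 3.32 = 4.3192 eV

For surface S (φ₂ = 3.84 eV):
KE₂ = E - φ₂ = 7.6392 - 3.84 = 3.7992 eV

Difference:
ΔKE = KE₁ - KE₂ = 4.3192 - 3.7992 = 0.5200 eV

Note: The difference equals the difference in work functions: 3.84 - 3.32 = 0.52 eV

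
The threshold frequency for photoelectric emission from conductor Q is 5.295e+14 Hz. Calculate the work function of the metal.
2.19 eV

At the threshold frequency, photon energy equals work function:
φ = hf₀

Calculating:
φ = (6.626×10⁻³⁴ J·s)(5.295e+14 Hz)
φ = 2.19 eV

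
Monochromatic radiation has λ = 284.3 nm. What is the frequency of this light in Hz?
1.0545e+15 Hz

Using the wave equation: c = fλ

Solving for frequency:
f = c/λ = (3×10⁸ m/s) / (284.3×10⁻⁹ m)
f = 1.0545e+15 Hz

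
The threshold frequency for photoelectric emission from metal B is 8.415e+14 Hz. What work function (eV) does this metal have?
3.48 eV

At the threshold frequency, photon energy equals work function:
φ = hf₀

Calculating:
φ = (6.626×10⁻³⁴ J·s)(8.415e+14 Hz)
φ = 3.48 eV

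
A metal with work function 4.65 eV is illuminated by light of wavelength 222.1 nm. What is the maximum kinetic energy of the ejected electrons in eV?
0.9324 eV

Using Einstein's photoelectric equation: KE_max = hf - φ = hc/λ - φ

First, calculate the photon energy:
E_photon = hc/λ = (6.626×10⁻³⁴ J·s)(3×10⁸ m/s) / (222.1×10⁻⁹ m)
E_photon = 5.5824 eV

Then, the maximum kinetic energy:
KE_max = E_photon - φ = 5.5824 eV - 4.65 eV = 0.9324 eV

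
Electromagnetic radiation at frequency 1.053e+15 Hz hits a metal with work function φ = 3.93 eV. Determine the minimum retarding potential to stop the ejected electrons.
0.4249 V

The stopping potential V_s satisfies: eV_s = KE_max

First, find KE_max using Einstein's equation:
E_photon = hf = (6.626×10⁻³⁴ J·s)(1.053e+15 Hz) = 4.3549 eV
KE_max = E_photon - φ = 4.3549 - 3.93 = 0.4249 eV

Since eV_s = KE_max:
V_s = KE_max/e = 0.4249 V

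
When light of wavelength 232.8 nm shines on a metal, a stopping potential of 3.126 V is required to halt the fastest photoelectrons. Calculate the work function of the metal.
2.20 eV

The stopping potential gives the maximum kinetic energy: KE_max = eV_s = 3.126 eV

From Einstein's photoelectric equation: KE_max = hc/λ - φ
Rearranging: φ = hc/λ - KE_max

Calculate photon energy:
E_photon = hc/λ = (6.626×10⁻³⁴ J·s)(3×10⁸ m/s) / (232.8×10⁻⁹ m) = 5.3258 eV

Therefore:
φ = 5.3258 - 3.126 = 2.20 eV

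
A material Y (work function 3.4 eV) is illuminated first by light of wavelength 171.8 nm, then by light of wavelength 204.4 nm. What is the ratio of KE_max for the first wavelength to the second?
1.4318

Using Einstein's equation: KE_max = hc/λ - φ

For λ₁ = 171.8 nm:
E₁ = hc/λ₁ = 7.2168 eV
KE₁ = E₁ - φ = 7.2168 - 3.4 = 3.8168 eV

For λ₂ = 204.4 nm:
E₂ = hc/λ₂ = 6.0658 eV
KE₂ = E₂ - φ = 6.0658 - 3.4 = 2.6658 eV

Ratio: KE₁/KE₂ = 3.8168/2.6658 = 1.4318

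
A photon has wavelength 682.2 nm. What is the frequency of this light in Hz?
4.3945e+14 Hz

Using the wave equation: c = fλ

Solving for frequency:
f = c/λ = (3×10⁸ m/s) / (682.2×10⁻⁹ m)
f = 4.3945e+14 Hz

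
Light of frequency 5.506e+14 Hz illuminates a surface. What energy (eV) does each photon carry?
2.2771 eV

Using E = hf:

E = hf = (6.626×10⁻³⁴ J·s)(5.506e+14 Hz)
E = 2.2771 eV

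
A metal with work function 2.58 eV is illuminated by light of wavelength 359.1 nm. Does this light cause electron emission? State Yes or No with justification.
Yes

For photoemission, the photon energy must exceed the work function.

Photon energy: E = hc/λ = 3.4526 eV
Work function: φ = 2.58 eV

Since E_photon (3.4526 eV) > φ (2.58 eV), photoemission WILL occur.
The threshold wavelength is λ₀ = hc/φ = 480.6 nm.
Since 359.1 nm < 480.6 nm, the light has sufficient energy.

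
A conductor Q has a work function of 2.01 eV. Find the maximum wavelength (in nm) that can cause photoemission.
616.84 nm

The threshold wavelength is when the photon energy equals the work function:
hc/λ₀ = φ

Solving for λ₀:
λ₀ = hc/φ = (6.626×10⁻³⁴ J·s)(3×10⁸ m/s) / (2.01 eV × 1.602×10⁻¹⁹ J/eV)
λ₀ = 616.84 nm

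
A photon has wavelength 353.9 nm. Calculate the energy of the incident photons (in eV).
3.5034 eV

Using E = hf = hc/λ:

E = hc/λ = (6.626×10⁻³⁴ J·s)(3×10⁸ m/s) / (353.9×10⁻⁹ m)
E = 3.5034 eV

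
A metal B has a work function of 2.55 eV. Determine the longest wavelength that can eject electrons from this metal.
486.21 nm

The threshold wavelength is when the photon energy equals the work function:
hc/λ₀ = φ

Solving for λ₀:
λ₀ = hc/φ = (6.626×10⁻³⁴ J·s)(3×10⁸ m/s) / (2.55 eV × 1.602×10⁻¹⁹ J/eV)
λ₀ = 486.21 nm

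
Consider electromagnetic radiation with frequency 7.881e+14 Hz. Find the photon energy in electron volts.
3.2593 eV

Using E = hf:

E = hf = (6.626×10⁻³⁴ J·s)(7.881e+14 Hz)
E = 3.2593 eV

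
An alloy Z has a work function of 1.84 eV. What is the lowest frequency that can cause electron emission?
4.4491e+14 Hz

The threshold frequency is when the photon energy equals the work function:
hf₀ = φ

Solving for f₀:
f₀ = φ/h = (1.84 eV × 1.602×10⁻¹⁹ J/eV) / (6.626×10⁻³⁴ J·s)
f₀ = 4.4491e+14 Hz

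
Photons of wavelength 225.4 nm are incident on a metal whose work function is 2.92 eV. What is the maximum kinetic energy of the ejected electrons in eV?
2.5806 eV

Using Einstein's photoelectric equation: KE_max = hf - φ = hc/λ - φ

First, calculate the photon energy:
E_photon = hc/λ = (6.626×10⁻³⁴ J·s)(3×10⁸ m/s) / (225.4×10⁻⁹ m)
E_photon = 5.5006 eV

Then, the maximum kinetic energy:
KE_max = E_photon - φ = 5.5006 eV - 2.92 eV = 2.5806 eV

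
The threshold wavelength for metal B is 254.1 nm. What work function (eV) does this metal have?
4.88 eV

At the threshold wavelength, photon energy equals work function:
φ = hc/λ₀

Calculating:
φ = (6.626×10⁻³⁴ J·s)(3×10⁸ m/s) / (254.1×10⁻⁹ m)
φ = 4.88 eV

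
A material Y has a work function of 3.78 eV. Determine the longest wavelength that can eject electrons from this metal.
328.00 nm

The threshold wavelength is when the photon energy equals the work function:
hc/λ₀ = φ

Solving for λ₀:
λ₀ = hc/φ = (6.626×10⁻³⁴ J·s)(3×10⁸ m/s) / (3.78 eV × 1.602×10⁻¹⁹ J/eV)
λ₀ = 328.00 nm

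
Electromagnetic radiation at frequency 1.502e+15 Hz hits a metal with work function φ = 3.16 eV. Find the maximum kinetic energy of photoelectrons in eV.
3.0518 eV

Using Einstein's photoelectric equation: KE_max = hf - φ

First, calculate the photon energy:
E_photon = hf = (6.626×10⁻³⁴ J·s)(1.502e+15 Hz)
E_photon = 6.2118 eV

Then, the maximum kinetic energy:
KE_max = E_photon - φ = 6.2118 eV - 3.16 eV = 3.0518 eV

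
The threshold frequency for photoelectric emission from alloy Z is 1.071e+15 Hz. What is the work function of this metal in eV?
4.43 eV

At the threshold frequency, photon energy equals work function:
φ = hf₀

Calculating:
φ = (6.626×10⁻³⁴ J·s)(1.071e+15 Hz)
φ = 4.43 eV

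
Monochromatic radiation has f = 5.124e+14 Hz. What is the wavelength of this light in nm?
585.08 nm

Using the wave equation: c = fλ

Solving for wavelength:
λ = c/f = (3×10⁸ m/s) / (5.124e+14 Hz)
λ = 585.08 nm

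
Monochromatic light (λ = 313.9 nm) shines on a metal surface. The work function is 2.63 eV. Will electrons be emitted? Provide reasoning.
Yes

For photoemission, the photon energy must exceed the work function.

Photon energy: E = hc/λ = 3.9498 eV
Work function: φ = 2.63 eV

Since E_photon (3.9498 eV) > φ (2.63 eV), photoemission WILL occur.
The threshold wavelength is λ₀ = hc/φ = 471.4 nm.
Since 313.9 nm < 471.4 nm, the light has sufficient energy.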